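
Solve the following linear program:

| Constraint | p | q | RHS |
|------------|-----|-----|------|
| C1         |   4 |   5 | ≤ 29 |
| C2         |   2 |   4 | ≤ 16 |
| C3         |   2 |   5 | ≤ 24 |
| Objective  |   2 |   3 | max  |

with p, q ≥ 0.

Evaluate the objective at each vertex of the feasible region:
  z(0, 0) = 0
  z(7.25, 0) = 14.5
  z(6, 1) = 15  ←
  z(0, 4) = 12
The maximum is at p = 6, q = 1.

p = 6, q = 1, z = 15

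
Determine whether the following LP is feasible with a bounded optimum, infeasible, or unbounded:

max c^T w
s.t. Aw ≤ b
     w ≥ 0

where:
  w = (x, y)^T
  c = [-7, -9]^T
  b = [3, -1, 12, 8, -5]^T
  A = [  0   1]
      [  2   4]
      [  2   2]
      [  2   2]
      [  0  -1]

Infeasible (no feasible solution exists)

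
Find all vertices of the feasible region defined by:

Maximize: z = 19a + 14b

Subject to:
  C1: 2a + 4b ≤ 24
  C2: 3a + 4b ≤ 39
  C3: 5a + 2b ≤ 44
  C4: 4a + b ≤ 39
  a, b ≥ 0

(0, 0), (8.8, 0), (8, 2), (0, 6)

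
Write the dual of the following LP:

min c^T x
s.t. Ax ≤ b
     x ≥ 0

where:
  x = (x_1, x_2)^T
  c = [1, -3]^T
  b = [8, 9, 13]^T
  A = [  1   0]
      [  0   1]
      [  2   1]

Primal min cᵀx s.t. Ax ≤ b, x ≥ 0  →  Dual max −bᵀy s.t. Aᵀy ≥ −c, y ≥ 0.

Maximize: z = -8y1 - 9y2 - 13y3

Subject to:
  y1 + 2y3 ≥ -1
  y2 + y3 ≥ 3
  y1, y2, y3 ≥ 0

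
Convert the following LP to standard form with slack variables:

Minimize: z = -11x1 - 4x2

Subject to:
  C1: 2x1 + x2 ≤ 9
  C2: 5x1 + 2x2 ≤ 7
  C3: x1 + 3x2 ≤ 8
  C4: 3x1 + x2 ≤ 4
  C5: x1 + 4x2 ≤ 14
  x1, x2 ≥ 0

min z = -11x1 - 4x2

s.t.
  2x1 + x2 + s1 = 9
  5x1 + 2x2 + s2 = 7
  x1 + 3x2 + s3 = 8
  3x1 + x2 + s4 = 4
  x1 + 4x2 + s5 = 14
  x1, x2, s1, s2, s3, s4, s5 ≥ 0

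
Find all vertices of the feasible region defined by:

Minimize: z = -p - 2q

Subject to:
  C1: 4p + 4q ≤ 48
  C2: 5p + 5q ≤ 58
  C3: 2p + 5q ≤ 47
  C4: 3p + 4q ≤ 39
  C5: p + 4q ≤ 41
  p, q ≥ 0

(0, 0), (11.6, 0), (7.4, 4.2), (1, 9), (0, 9.4)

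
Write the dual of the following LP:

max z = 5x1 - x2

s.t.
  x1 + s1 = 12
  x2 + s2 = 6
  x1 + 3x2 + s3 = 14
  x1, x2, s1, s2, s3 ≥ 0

Primal max cᵀx s.t. Ax ≤ b, x ≥ 0  →  Dual min bᵀy s.t. Aᵀy ≥ c, y ≥ 0.

Minimize: z = 12y1 + 6y2 + 14y3

Subject to:
  y1 + y3 ≥ 5
  y2 + 3y3 ≥ -1
  y1, y2, y3 ≥ 0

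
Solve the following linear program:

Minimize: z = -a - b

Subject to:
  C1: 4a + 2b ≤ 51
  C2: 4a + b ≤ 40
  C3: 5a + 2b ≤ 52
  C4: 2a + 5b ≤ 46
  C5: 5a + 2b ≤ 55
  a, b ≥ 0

Evaluate the objective at each vertex of the feasible region:
  z(0, 0) = 0
  z(10, 0) = -10
  z(9.333, 2.667) = -12
  z(8, 6) = -14  ←
  z(0, 9.2) = -9.2
The minimum is at a = 8, b = 6.

a = 8, b = 6, z = -14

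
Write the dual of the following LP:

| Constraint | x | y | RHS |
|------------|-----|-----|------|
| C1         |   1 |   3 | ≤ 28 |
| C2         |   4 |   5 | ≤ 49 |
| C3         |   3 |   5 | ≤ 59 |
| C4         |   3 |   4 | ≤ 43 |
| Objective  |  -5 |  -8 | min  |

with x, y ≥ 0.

Primal min cᵀx s.t. Ax ≤ b, x ≥ 0  →  Dual max −bᵀy s.t. Aᵀy ≥ −c, y ≥ 0.

Maximize: z = -28y1 - 49y2 - 59y3 - 43y4

Subject to:
  y1 + 4y2 + 3y3 + 3y4 ≥ 5
  3y1 + 5y2 + 5y3 + 4y4 ≥ 8
  y1, y2, y3, y4 ≥ 0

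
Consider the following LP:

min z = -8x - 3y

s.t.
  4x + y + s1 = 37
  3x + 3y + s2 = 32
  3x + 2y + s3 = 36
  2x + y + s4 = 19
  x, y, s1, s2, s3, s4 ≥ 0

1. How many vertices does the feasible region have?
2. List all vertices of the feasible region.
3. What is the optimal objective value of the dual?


1. 5
2. (0, 0), (9.25, 0), (9, 1), (8.333, 2.333), (0, 10.67)
3. -75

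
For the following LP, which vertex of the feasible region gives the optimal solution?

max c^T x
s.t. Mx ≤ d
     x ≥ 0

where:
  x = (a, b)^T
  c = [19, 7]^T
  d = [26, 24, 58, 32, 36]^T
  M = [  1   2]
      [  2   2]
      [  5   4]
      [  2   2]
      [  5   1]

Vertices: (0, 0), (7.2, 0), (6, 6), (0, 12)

Evaluate the objective at each vertex of the feasible region:
  z(0, 0) = 0
  z(7.2, 0) = 136.8
  z(6, 6) = 156  ←
  z(0, 12) = 84
The maximum is at a = 6, b = 6.

(6, 6)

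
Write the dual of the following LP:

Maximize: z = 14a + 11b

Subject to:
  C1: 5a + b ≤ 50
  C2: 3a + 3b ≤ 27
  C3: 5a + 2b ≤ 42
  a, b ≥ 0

Primal max cᵀx s.t. Ax ≤ b, x ≥ 0  →  Dual min bᵀy s.t. Aᵀy ≥ c, y ≥ 0.

Minimize: z = 50y1 + 27y2 + 42y3

Subject to:
  5y1 + 3y2 + 5y3 ≥ 14
  y1 + 3y2 + 2y3 ≥ 11
  y1, y2, y3 ≥ 0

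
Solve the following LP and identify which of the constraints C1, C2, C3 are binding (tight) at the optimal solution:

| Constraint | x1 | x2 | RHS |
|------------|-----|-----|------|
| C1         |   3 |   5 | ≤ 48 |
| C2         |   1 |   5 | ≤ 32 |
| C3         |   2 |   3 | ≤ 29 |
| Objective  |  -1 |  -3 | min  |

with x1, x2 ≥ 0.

At x1 = 7, x2 = 5, compute slack b - a·x for each constraint:
  C1: 48 − 46 = 2  (slack)
  C2: 32 − 32 = 0  (binding)
  C3: 29 − 29 = 0  (binding)

Optimal: x1 = 7, x2 = 5
Binding: C2, C3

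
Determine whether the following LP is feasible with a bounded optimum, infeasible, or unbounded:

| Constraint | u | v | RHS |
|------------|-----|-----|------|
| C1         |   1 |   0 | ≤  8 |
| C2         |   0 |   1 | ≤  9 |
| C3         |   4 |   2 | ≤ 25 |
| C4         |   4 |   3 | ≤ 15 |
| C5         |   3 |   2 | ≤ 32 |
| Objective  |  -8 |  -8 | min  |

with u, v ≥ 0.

Feasible with a bounded optimal solution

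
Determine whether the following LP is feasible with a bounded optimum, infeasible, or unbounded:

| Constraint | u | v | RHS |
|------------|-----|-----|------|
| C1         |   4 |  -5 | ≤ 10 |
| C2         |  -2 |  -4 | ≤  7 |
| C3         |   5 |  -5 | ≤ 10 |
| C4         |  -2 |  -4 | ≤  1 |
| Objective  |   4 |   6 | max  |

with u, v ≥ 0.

Unbounded (objective can increase without bound)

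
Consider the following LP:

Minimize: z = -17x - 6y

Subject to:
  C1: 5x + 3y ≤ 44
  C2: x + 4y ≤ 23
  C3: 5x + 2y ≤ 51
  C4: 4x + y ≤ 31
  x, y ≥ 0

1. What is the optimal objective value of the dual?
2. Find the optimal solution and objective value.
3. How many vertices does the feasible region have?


1. -137
2. x = 7, y = 3, z = -137
3. 5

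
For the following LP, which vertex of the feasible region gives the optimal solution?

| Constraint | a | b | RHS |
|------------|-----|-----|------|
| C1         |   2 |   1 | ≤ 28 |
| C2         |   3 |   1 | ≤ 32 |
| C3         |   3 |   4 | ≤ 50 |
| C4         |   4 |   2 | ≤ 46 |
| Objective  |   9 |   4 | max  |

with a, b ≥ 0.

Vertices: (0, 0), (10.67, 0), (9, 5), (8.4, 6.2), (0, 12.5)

Evaluate the objective at each vertex of the feasible region:
  z(0, 0) = 0
  z(10.67, 0) = 96
  z(9, 5) = 101  ←
  z(8.4, 6.2) = 100.4
  z(0, 12.5) = 50
The maximum is at a = 9, b = 5.

(9, 5)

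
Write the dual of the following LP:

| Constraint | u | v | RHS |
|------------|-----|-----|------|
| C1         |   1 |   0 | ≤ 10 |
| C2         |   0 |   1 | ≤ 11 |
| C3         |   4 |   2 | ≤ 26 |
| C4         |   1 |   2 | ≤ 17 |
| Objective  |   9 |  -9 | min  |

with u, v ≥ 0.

Primal min cᵀx s.t. Ax ≤ b, x ≥ 0  →  Dual max −bᵀy s.t. Aᵀy ≥ −c, y ≥ 0.

Maximize: z = -10y1 - 11y2 - 26y3 - 17y4

Subject to:
  y1 + 4y3 + y4 ≥ -9
  y2 + 2y3 + 2y4 ≥ 9
  y1, y2, y3, y4 ≥ 0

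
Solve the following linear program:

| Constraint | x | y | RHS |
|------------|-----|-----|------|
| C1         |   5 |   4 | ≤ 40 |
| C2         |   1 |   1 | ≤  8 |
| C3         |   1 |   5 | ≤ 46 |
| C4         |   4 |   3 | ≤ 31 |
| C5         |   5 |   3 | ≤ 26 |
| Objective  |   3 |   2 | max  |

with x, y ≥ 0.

Evaluate the objective at each vertex of the feasible region:
  z(0, 0) = 0
  z(5.2, 0) = 15.6
  z(1, 7) = 17  ←
  z(0, 8) = 16
The maximum is at x = 1, y = 7.

x = 1, y = 7, z = 17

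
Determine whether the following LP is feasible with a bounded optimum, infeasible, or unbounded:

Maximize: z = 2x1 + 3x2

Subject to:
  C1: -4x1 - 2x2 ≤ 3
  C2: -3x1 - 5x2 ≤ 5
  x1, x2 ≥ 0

Unbounded (objective can increase without bound)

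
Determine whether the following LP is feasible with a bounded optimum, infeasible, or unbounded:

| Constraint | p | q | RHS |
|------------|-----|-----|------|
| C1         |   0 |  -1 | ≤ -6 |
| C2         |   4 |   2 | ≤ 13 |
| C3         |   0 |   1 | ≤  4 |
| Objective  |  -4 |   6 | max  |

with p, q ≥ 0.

Infeasible (no feasible solution exists)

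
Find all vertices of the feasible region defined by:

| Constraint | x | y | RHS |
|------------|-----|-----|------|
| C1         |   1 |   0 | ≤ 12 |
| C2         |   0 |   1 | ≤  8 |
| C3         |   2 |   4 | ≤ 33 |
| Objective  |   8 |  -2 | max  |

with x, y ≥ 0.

(0, 0), (12, 0), (12, 2.25), (0.5, 8), (0, 8)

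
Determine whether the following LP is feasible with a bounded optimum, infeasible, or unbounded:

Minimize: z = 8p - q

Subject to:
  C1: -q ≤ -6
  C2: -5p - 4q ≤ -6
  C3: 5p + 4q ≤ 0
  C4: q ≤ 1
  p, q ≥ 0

Infeasible (no feasible solution exists)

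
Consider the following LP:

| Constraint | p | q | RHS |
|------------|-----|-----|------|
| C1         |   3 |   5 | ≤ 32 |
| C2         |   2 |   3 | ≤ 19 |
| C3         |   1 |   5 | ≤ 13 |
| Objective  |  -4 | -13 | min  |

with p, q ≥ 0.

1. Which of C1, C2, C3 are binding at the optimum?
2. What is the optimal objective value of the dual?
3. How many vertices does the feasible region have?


1. C2, C3
2. -45
3. 4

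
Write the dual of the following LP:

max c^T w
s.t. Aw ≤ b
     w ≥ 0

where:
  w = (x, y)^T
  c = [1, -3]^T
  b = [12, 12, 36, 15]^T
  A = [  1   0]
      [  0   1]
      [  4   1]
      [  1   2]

Primal max cᵀx s.t. Ax ≤ b, x ≥ 0  →  Dual min bᵀy s.t. Aᵀy ≥ c, y ≥ 0.

Minimize: z = 12y1 + 12y2 + 36y3 + 15y4

Subject to:
  y1 + 4y3 + y4 ≥ 1
  y2 + y3 + 2y4 ≥ -3
  y1, y2, y3, y4 ≥ 0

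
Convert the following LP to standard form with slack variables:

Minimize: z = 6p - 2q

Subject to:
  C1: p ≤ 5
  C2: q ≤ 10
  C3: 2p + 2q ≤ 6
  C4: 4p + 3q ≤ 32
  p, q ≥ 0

min z = 6p - 2q

s.t.
  p + s1 = 5
  q + s2 = 10
  2p + 2q + s3 = 6
  4p + 3q + s4 = 32
  p, q, s1, s2, s3, s4 ≥ 0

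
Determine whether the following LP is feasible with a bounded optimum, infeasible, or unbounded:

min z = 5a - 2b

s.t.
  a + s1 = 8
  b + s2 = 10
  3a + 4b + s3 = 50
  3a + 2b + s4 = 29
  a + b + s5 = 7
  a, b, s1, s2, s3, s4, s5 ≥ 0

Feasible with a bounded optimal solution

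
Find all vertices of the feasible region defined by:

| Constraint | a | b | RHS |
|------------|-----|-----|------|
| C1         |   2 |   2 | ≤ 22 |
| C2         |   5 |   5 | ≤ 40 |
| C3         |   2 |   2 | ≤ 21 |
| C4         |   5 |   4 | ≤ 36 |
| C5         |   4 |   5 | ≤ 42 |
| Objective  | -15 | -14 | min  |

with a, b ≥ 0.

(0, 0), (7.2, 0), (4, 4), (0, 8)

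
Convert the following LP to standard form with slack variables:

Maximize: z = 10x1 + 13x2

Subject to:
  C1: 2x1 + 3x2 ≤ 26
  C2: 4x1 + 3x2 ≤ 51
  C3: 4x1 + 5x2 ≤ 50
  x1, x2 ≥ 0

max z = 10x1 + 13x2

s.t.
  2x1 + 3x2 + s1 = 26
  4x1 + 3x2 + s2 = 51
  4x1 + 5x2 + s3 = 50
  x1, x2, s1, s2, s3 ≥ 0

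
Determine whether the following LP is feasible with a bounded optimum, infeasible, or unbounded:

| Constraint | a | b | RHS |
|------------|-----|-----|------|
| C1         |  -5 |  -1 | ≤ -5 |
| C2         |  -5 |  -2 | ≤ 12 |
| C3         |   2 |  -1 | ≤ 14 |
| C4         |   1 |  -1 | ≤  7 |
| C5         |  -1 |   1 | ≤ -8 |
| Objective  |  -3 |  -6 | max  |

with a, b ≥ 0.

Infeasible (no feasible solution exists)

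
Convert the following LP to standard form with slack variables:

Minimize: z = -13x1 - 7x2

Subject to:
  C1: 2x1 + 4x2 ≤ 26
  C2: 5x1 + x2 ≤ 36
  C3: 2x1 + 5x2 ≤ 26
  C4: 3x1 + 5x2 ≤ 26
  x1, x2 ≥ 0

min z = -13x1 - 7x2

s.t.
  2x1 + 4x2 + s1 = 26
  5x1 + x2 + s2 = 36
  2x1 + 5x2 + s3 = 26
  3x1 + 5x2 + s4 = 26
  x1, x2, s1, s2, s3, s4 ≥ 0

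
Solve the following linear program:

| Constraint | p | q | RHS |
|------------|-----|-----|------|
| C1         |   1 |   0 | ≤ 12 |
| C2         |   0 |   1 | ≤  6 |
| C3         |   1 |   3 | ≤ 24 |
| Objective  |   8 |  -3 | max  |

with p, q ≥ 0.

Evaluate the objective at each vertex of the feasible region:
  z(0, 0) = 0
  z(12, 0) = 96  ←
  z(12, 4) = 84
  z(6, 6) = 30
  z(0, 6) = -18
The maximum is at p = 12, q = 0.

p = 12, q = 0, z = 96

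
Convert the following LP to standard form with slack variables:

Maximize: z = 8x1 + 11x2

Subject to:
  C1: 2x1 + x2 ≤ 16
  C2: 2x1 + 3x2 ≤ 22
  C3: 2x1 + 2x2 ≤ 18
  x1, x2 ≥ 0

max z = 8x1 + 11x2

s.t.
  2x1 + x2 + s1 = 16
  2x1 + 3x2 + s2 = 22
  2x1 + 2x2 + s3 = 18
  x1, x2, s1, s2, s3 ≥ 0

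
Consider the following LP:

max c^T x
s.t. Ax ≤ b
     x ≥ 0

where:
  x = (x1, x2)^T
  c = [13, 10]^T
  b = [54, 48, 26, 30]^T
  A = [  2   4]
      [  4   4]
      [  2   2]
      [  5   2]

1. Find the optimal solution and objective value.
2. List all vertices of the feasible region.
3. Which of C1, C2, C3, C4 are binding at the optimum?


1. x1 = 2, x2 = 10, z = 126
2. (0, 0), (6, 0), (2, 10), (0, 12)
3. C2, C4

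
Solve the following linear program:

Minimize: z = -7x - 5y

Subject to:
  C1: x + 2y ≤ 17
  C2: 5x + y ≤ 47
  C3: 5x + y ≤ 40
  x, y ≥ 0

Evaluate the objective at each vertex of the feasible region:
  z(0, 0) = 0
  z(8, 0) = -56
  z(7, 5) = -74  ←
  z(0, 8.5) = -42.5
The minimum is at x = 7, y = 5.

x = 7, y = 5, z = -74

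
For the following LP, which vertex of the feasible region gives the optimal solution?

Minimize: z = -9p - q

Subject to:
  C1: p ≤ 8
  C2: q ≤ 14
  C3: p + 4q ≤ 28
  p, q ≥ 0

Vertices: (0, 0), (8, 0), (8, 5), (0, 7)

Evaluate the objective at each vertex of the feasible region:
  z(0, 0) = 0
  z(8, 0) = -72
  z(8, 5) = -77  ←
  z(0, 7) = -7
The minimum is at p = 8, q = 5.

(8, 5)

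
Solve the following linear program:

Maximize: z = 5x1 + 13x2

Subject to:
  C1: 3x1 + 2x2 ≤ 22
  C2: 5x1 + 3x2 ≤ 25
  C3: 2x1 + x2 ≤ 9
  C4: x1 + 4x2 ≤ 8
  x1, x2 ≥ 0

Evaluate the objective at each vertex of the feasible region:
  z(0, 0) = 0
  z(4.5, 0) = 22.5
  z(4, 1) = 33  ←
  z(0, 2) = 26
The maximum is at x1 = 4, x2 = 1.

x1 = 4, x2 = 1, z = 33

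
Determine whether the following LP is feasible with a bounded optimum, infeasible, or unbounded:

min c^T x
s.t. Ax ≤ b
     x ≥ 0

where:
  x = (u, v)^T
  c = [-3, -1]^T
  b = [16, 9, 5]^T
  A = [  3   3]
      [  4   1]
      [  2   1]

Feasible with a bounded optimal solution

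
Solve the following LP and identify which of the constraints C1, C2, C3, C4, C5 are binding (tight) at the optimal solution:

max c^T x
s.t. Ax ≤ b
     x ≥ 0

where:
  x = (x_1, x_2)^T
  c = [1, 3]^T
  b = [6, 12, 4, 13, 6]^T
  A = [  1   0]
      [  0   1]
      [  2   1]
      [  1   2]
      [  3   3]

At x_1 = 0, x_2 = 2, compute slack b - a·x for each constraint:
  C1: 6 − 0 = 6  (slack)
  C2: 12 − 2 = 10  (slack)
  C3: 4 − 2 = 2  (slack)
  C4: 13 − 4 = 9  (slack)
  C5: 6 − 6 = 0  (binding)

Optimal: x_1 = 0, x_2 = 2
Binding: C5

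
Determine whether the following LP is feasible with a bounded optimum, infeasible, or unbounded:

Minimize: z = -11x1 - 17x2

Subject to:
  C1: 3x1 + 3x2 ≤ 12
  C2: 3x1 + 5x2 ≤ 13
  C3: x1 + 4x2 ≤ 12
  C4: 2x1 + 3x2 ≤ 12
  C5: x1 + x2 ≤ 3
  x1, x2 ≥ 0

Feasible with a bounded optimal solution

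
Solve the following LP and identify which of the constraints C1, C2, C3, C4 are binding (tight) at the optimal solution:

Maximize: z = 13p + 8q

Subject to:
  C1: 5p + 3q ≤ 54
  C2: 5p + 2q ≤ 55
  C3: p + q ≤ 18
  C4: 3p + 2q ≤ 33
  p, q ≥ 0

At p = 9, q = 3, compute slack b - a·x for each constraint:
  C1: 54 − 54 = 0  (binding)
  C2: 55 − 51 = 4  (slack)
  C3: 18 − 12 = 6  (slack)
  C4: 33 − 33 = 0  (binding)

Optimal: p = 9, q = 3
Binding: C1, C4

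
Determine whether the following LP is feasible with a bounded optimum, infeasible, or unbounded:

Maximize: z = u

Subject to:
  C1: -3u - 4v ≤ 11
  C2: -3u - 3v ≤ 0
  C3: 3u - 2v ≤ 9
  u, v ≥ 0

Unbounded (objective can increase without bound)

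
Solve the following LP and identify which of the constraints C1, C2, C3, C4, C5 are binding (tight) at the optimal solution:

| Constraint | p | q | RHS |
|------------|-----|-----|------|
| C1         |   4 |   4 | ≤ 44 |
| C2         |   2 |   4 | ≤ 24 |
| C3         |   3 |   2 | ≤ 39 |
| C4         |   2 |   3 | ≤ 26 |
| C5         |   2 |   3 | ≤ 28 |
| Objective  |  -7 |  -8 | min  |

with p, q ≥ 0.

At p = 10, q = 1, compute slack b - a·x for each constraint:
  C1: 44 − 44 = 0  (binding)
  C2: 24 − 24 = 0  (binding)
  C3: 39 − 32 = 7  (slack)
  C4: 26 − 23 = 3  (slack)
  C5: 28 − 23 = 5  (slack)

Optimal: p = 10, q = 1
Binding: C1, C2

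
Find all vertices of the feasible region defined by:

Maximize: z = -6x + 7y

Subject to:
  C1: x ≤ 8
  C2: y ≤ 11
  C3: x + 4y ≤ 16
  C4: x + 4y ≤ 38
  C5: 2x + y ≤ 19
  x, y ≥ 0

(0, 0), (8, 0), (8, 2), (0, 4)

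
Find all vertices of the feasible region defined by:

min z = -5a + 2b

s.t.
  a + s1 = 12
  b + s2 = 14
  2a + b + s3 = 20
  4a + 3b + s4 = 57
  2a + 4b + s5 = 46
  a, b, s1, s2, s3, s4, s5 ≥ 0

(0, 0), (10, 0), (5.667, 8.667), (0, 11.5)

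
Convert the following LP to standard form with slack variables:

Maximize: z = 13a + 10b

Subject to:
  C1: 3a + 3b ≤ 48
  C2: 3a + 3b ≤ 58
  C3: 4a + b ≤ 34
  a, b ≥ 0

max z = 13a + 10b

s.t.
  3a + 3b + s1 = 48
  3a + 3b + s2 = 58
  4a + b + s3 = 34
  a, b, s1, s2, s3 ≥ 0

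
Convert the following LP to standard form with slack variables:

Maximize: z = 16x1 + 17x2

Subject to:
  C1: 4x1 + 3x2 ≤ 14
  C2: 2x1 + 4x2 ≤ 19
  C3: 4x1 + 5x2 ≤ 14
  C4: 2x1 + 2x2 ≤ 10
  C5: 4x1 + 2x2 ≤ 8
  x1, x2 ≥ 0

max z = 16x1 + 17x2

s.t.
  4x1 + 3x2 + s1 = 14
  2x1 + 4x2 + s2 = 19
  4x1 + 5x2 + s3 = 14
  2x1 + 2x2 + s4 = 10
  4x1 + 2x2 + s5 = 8
  x1, x2, s1, s2, s3, s4, s5 ≥ 0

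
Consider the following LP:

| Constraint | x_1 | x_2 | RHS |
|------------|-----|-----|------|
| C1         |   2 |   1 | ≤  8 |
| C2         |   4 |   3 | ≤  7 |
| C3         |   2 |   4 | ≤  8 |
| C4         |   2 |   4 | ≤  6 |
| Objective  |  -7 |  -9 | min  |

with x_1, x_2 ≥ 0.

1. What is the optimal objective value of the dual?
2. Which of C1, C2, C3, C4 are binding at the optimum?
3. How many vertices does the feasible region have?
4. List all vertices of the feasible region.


1. -16
2. C2, C4
3. 4
4. (0, 0), (1.75, 0), (1, 1), (0, 1.5)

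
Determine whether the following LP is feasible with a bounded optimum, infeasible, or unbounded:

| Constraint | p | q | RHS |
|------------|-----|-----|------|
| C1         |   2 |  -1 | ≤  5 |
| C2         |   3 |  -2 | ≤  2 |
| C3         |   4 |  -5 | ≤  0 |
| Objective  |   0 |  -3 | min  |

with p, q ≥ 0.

Unbounded (objective can decrease without bound)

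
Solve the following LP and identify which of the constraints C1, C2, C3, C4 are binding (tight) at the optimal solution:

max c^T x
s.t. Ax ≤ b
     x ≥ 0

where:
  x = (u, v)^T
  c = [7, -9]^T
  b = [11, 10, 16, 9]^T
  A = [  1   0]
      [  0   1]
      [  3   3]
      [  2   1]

At u = 4.5, v = 0, compute slack b - a·x for each constraint:
  C1: 11 − 4.5 = 6.5  (slack)
  C2: 10 − 0 = 10  (slack)
  C3: 16 − 13.5 = 2.5  (slack)
  C4: 9 − 9 = 0  (binding)

Optimal: u = 4.5, v = 0
Binding: C4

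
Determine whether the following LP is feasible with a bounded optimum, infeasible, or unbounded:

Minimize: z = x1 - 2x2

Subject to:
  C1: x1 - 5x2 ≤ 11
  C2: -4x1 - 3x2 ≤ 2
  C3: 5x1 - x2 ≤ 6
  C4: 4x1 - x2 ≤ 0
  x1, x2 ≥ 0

Unbounded (objective can decrease without bound)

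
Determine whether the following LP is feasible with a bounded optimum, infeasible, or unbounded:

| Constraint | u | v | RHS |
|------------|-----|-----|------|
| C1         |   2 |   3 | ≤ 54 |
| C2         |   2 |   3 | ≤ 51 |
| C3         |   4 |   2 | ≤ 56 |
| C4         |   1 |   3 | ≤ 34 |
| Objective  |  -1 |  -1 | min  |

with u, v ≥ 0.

Feasible with a bounded optimal solution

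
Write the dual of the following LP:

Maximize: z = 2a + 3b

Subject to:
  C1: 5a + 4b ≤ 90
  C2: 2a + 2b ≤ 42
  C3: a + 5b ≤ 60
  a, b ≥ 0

Primal max cᵀx s.t. Ax ≤ b, x ≥ 0  →  Dual min bᵀy s.t. Aᵀy ≥ c, y ≥ 0.

Minimize: z = 90y1 + 42y2 + 60y3

Subject to:
  5y1 + 2y2 + y3 ≥ 2
  4y1 + 2y2 + 5y3 ≥ 3
  y1, y2, y3 ≥ 0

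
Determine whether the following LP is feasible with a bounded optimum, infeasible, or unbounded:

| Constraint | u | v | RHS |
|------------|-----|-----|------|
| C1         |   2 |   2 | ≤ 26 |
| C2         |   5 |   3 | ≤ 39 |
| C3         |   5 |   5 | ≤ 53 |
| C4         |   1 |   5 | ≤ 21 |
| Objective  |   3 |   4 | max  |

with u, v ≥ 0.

Feasible with a bounded optimal solution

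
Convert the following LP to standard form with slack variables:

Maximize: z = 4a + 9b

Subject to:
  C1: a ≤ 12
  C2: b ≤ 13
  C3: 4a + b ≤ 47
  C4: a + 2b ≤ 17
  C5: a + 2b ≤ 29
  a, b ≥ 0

max z = 4a + 9b

s.t.
  a + s1 = 12
  b + s2 = 13
  4a + b + s3 = 47
  a + 2b + s4 = 17
  a + 2b + s5 = 29
  a, b, s1, s2, s3, s4, s5 ≥ 0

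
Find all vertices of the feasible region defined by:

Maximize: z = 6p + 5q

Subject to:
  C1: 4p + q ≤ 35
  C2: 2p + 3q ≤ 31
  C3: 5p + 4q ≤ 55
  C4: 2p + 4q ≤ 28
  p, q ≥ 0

(0, 0), (8.75, 0), (8, 3), (0, 7)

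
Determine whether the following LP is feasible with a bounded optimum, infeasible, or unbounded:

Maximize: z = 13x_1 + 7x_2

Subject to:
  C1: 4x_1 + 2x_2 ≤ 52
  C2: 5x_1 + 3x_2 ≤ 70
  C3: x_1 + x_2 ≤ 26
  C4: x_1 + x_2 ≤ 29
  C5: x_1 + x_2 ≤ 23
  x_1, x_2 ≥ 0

Feasible with a bounded optimal solution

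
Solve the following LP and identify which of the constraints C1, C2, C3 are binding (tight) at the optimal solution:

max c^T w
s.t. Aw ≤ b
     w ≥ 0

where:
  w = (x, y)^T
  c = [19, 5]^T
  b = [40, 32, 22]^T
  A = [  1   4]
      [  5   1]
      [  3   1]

At x = 5, y = 7, compute slack b - a·x for each constraint:
  C1: 40 − 33 = 7  (slack)
  C2: 32 − 32 = 0  (binding)
  C3: 22 − 22 = 0  (binding)

Optimal: x = 5, y = 7
Binding: C2, C3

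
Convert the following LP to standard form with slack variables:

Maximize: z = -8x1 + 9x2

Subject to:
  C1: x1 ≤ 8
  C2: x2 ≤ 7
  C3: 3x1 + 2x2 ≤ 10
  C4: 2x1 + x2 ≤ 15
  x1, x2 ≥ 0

max z = -8x1 + 9x2

s.t.
  x1 + s1 = 8
  x2 + s2 = 7
  3x1 + 2x2 + s3 = 10
  2x1 + x2 + s4 = 15
  x1, x2, s1, s2, s3, s4 ≥ 0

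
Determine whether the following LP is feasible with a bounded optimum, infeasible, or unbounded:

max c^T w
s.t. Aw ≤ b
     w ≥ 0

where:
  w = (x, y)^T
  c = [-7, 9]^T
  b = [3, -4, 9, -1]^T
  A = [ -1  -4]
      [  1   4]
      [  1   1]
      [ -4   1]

Infeasible (no feasible solution exists)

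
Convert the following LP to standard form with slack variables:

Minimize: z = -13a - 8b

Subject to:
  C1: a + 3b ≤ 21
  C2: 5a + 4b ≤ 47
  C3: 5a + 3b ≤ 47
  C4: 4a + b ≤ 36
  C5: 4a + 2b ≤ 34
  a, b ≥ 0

min z = -13a - 8b

s.t.
  a + 3b + s1 = 21
  5a + 4b + s2 = 47
  5a + 3b + s3 = 47
  4a + b + s4 = 36
  4a + 2b + s5 = 34
  a, b, s1, s2, s3, s4, s5 ≥ 0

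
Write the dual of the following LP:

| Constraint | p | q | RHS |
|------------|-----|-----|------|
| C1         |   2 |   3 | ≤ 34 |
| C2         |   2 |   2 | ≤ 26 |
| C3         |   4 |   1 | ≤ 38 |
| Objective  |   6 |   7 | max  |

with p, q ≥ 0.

Primal max cᵀx s.t. Ax ≤ b, x ≥ 0  →  Dual min bᵀy s.t. Aᵀy ≥ c, y ≥ 0.

Minimize: z = 34y1 + 26y2 + 38y3

Subject to:
  2y1 + 2y2 + 4y3 ≥ 6
  3y1 + 2y2 + y3 ≥ 7
  y1, y2, y3 ≥ 0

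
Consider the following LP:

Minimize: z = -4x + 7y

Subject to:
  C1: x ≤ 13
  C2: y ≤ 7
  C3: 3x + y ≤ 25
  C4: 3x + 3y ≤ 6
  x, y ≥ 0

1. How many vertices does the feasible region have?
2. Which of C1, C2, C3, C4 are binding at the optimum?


1. 3
2. C4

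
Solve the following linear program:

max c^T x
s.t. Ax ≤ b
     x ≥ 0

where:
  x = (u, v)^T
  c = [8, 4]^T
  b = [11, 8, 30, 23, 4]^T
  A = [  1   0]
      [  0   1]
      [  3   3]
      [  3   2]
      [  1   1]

Evaluate the objective at each vertex of the feasible region:
  z(0, 0) = 0
  z(4, 0) = 32  ←
  z(0, 4) = 16
The maximum is at u = 4, v = 0.

u = 4, v = 0, z = 32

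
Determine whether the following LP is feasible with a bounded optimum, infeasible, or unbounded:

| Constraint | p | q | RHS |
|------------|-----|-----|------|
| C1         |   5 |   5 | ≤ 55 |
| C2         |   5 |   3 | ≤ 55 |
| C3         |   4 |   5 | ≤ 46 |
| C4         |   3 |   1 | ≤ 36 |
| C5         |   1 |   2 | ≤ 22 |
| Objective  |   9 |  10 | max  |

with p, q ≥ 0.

Feasible with a bounded optimal solution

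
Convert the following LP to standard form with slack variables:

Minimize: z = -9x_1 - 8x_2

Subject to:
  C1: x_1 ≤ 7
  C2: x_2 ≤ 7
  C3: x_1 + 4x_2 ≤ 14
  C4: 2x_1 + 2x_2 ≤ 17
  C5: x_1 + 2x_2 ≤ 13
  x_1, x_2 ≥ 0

min z = -9x_1 - 8x_2

s.t.
  x_1 + s1 = 7
  x_2 + s2 = 7
  x_1 + 4x_2 + s3 = 14
  2x_1 + 2x_2 + s4 = 17
  x_1 + 2x_2 + s5 = 13
  x_1, x_2, s1, s2, s3, s4, s5 ≥ 0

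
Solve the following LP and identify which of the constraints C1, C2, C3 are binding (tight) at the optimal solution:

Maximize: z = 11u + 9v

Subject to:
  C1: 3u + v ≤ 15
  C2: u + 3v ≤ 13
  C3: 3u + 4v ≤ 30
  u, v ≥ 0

At u = 4, v = 3, compute slack b - a·x for each constraint:
  C1: 15 − 15 = 0  (binding)
  C2: 13 − 13 = 0  (binding)
  C3: 30 − 24 = 6  (slack)

Optimal: u = 4, v = 3
Binding: C1, C2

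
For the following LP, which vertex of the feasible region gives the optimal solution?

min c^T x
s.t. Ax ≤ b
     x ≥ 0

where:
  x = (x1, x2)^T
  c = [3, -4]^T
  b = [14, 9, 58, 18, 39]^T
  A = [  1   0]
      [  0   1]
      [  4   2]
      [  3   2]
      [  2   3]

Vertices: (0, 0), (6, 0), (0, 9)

Evaluate the objective at each vertex of the feasible region:
  z(0, 0) = 0
  z(6, 0) = 18
  z(0, 9) = -36  ←
The minimum is at x1 = 0, x2 = 9.

(0, 9)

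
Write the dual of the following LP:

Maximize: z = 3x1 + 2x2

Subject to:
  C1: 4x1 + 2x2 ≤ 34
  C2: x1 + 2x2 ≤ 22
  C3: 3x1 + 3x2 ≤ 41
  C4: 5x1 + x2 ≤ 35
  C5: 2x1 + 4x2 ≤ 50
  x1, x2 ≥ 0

Primal max cᵀx s.t. Ax ≤ b, x ≥ 0  →  Dual min bᵀy s.t. Aᵀy ≥ c, y ≥ 0.

Minimize: z = 34y1 + 22y2 + 41y3 + 35y4 + 50y5

Subject to:
  4y1 + y2 + 3y3 + 5y4 + 2y5 ≥ 3
  2y1 + 2y2 + 3y3 + y4 + 4y5 ≥ 2
  y1, y2, y3, y4, y5 ≥ 0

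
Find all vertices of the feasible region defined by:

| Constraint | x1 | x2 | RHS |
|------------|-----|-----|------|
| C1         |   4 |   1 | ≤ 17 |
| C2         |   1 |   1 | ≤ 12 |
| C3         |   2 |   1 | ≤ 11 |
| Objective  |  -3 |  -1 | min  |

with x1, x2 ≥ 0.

(0, 0), (4.25, 0), (3, 5), (0, 11)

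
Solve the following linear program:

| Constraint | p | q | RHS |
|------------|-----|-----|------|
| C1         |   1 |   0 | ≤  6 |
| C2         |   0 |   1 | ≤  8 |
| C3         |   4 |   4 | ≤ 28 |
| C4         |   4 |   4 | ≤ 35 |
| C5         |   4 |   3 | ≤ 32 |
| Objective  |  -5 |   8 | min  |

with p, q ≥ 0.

Evaluate the objective at each vertex of the feasible region:
  z(0, 0) = 0
  z(6, 0) = -30  ←
  z(6, 1) = -22
  z(0, 7) = 56
The minimum is at p = 6, q = 0.

p = 6, q = 0, z = -30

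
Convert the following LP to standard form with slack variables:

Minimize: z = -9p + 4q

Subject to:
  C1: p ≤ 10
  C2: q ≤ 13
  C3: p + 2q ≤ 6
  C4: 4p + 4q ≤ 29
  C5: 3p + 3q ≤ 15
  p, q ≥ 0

min z = -9p + 4q

s.t.
  p + s1 = 10
  q + s2 = 13
  p + 2q + s3 = 6
  4p + 4q + s4 = 29
  3p + 3q + s5 = 15
  p, q, s1, s2, s3, s4, s5 ≥ 0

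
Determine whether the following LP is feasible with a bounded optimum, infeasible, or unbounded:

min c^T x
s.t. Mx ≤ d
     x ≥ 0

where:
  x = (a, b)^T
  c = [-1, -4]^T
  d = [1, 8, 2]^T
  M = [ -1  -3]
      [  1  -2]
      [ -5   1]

Unbounded (objective can decrease without bound)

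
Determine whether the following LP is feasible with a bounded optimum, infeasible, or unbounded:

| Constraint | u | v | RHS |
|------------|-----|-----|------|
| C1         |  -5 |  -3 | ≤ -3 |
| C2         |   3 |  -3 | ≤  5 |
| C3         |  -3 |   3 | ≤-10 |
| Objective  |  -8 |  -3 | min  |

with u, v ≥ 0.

Infeasible (no feasible solution exists)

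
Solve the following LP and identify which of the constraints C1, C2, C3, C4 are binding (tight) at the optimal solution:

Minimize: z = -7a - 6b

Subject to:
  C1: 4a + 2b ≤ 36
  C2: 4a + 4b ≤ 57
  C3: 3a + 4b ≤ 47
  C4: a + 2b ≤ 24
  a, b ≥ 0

At a = 5, b = 8, compute slack b - a·x for each constraint:
  C1: 36 − 36 = 0  (binding)
  C2: 57 − 52 = 5  (slack)
  C3: 47 − 47 = 0  (binding)
  C4: 24 − 21 = 3  (slack)

Optimal: a = 5, b = 8
Binding: C1, C3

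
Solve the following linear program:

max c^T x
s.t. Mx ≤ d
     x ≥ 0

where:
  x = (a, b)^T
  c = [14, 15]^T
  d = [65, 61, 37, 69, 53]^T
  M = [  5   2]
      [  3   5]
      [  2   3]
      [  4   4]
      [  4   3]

Evaluate the objective at each vertex of the feasible region:
  z(0, 0) = 0
  z(13, 0) = 182
  z(12.71, 0.7143) = 188.7
  z(8, 7) = 217  ←
  z(2, 11) = 193
  z(0, 12.2) = 183
The maximum is at a = 8, b = 7.

a = 8, b = 7, z = 217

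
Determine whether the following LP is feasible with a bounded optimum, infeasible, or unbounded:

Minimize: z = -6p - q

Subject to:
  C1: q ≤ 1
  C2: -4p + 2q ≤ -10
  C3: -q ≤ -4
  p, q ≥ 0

Infeasible (no feasible solution exists)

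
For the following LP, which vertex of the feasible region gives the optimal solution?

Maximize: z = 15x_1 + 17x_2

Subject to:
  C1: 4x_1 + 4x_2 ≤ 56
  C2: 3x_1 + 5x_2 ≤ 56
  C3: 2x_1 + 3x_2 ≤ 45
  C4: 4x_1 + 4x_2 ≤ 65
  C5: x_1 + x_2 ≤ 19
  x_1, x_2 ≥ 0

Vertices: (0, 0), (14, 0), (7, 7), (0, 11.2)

Evaluate the objective at each vertex of the feasible region:
  z(0, 0) = 0
  z(14, 0) = 210
  z(7, 7) = 224  ←
  z(0, 11.2) = 190.4
The maximum is at x_1 = 7, x_2 = 7.

(7, 7)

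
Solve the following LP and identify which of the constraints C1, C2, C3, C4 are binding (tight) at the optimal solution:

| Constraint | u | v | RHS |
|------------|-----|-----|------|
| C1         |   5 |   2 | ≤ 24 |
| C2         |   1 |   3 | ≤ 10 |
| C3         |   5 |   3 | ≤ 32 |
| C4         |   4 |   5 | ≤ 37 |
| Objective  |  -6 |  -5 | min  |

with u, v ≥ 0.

At u = 4, v = 2, compute slack b - a·x for each constraint:
  C1: 24 − 24 = 0  (binding)
  C2: 10 − 10 = 0  (binding)
  C3: 32 − 26 = 6  (slack)
  C4: 37 − 26 = 11  (slack)

Optimal: u = 4, v = 2
Binding: C1, C2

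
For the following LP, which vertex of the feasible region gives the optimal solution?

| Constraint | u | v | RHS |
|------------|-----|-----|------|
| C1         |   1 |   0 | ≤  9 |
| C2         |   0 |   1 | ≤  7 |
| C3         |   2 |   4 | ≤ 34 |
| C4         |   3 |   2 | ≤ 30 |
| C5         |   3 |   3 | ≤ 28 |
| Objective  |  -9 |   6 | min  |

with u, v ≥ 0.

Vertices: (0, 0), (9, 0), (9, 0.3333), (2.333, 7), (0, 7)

Evaluate the objective at each vertex of the feasible region:
  z(0, 0) = 0
  z(9, 0) = -81  ←
  z(9, 0.3333) = -79
  z(2.333, 7) = 21
  z(0, 7) = 42
The minimum is at u = 9, v = 0.

(9, 0)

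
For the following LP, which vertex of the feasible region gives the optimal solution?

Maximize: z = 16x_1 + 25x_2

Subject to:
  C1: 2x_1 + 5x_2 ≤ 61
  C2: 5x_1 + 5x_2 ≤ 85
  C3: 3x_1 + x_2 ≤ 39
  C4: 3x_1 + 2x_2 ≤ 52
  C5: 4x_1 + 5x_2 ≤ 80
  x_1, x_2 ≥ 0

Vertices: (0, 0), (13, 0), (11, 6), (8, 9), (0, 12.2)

Evaluate the objective at each vertex of the feasible region:
  z(0, 0) = 0
  z(13, 0) = 208
  z(11, 6) = 326
  z(8, 9) = 353  ←
  z(0, 12.2) = 305
The maximum is at x_1 = 8, x_2 = 9.

(8, 9)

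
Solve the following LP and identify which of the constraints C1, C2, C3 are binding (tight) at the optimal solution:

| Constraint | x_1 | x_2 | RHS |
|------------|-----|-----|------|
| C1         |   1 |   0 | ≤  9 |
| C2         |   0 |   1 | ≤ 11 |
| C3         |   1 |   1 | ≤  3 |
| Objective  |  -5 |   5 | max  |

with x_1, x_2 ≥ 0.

At x_1 = 0, x_2 = 3, compute slack b - a·x for each constraint:
  C1: 9 − 0 = 9  (slack)
  C2: 11 − 3 = 8  (slack)
  C3: 3 − 3 = 0  (binding)

Optimal: x_1 = 0, x_2 = 3
Binding: C3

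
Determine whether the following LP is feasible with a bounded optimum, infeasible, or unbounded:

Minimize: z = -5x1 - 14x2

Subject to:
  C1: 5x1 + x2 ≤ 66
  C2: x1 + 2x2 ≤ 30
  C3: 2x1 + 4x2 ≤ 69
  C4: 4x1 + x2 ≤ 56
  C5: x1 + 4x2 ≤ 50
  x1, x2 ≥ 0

Feasible with a bounded optimal solution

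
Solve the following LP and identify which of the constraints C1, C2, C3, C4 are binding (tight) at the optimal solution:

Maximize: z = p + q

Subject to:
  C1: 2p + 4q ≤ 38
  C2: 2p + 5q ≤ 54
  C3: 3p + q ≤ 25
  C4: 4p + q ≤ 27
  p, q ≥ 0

At p = 5, q = 7, compute slack b - a·x for each constraint:
  C1: 38 − 38 = 0  (binding)
  C2: 54 − 45 = 9  (slack)
  C3: 25 − 22 = 3  (slack)
  C4: 27 − 27 = 0  (binding)

Optimal: p = 5, q = 7
Binding: C1, C4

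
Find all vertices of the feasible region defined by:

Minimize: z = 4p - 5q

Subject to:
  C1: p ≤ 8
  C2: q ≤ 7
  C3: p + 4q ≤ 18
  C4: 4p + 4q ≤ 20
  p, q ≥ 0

(0, 0), (5, 0), (0.6667, 4.333), (0, 4.5)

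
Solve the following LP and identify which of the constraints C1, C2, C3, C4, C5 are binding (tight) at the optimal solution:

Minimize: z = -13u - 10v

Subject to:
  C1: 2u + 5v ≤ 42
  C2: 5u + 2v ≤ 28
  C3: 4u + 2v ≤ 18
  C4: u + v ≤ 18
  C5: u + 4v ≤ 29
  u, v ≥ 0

At u = 1, v = 7, compute slack b - a·x for each constraint:
  C1: 42 − 37 = 5  (slack)
  C2: 28 − 19 = 9  (slack)
  C3: 18 − 18 = 0  (binding)
  C4: 18 − 8 = 10  (slack)
  C5: 29 − 29 = 0  (binding)

Optimal: u = 1, v = 7
Binding: C3, C5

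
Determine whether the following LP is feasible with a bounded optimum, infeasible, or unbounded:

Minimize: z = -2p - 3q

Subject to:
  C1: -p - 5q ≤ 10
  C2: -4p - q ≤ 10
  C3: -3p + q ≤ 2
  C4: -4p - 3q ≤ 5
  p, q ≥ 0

Unbounded (objective can decrease without bound)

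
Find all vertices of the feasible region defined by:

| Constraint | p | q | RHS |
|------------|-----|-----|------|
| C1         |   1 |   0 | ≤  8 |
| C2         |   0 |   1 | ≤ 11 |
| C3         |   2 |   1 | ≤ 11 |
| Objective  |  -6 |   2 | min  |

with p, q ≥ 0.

(0, 0), (5.5, 0), (0, 11)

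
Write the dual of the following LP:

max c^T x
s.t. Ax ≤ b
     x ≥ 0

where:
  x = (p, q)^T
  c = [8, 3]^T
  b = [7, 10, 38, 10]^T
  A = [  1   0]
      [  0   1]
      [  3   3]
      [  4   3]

Primal max cᵀx s.t. Ax ≤ b, x ≥ 0  →  Dual min bᵀy s.t. Aᵀy ≥ c, y ≥ 0.

Minimize: z = 7y1 + 10y2 + 38y3 + 10y4

Subject to:
  y1 + 3y3 + 4y4 ≥ 8
  y2 + 3y3 + 3y4 ≥ 3
  y1, y2, y3, y4 ≥ 0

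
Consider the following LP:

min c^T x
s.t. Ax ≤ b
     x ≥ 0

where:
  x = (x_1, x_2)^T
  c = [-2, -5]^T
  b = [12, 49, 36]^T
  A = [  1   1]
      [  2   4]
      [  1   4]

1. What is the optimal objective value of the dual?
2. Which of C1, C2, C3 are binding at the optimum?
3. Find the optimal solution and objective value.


1. -48
2. C1, C3
3. x_1 = 4, x_2 = 8, z = -48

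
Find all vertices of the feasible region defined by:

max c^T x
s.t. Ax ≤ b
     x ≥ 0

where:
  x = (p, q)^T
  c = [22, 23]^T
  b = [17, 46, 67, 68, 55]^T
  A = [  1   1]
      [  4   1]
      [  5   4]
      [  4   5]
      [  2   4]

(0, 0), (11.5, 0), (10.64, 3.455), (7, 8), (0, 13.6)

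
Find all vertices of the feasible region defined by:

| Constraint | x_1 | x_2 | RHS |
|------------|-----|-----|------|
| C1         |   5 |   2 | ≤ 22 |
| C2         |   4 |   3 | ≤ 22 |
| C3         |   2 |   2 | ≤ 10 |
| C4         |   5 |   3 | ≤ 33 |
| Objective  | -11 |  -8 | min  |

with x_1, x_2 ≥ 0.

(0, 0), (4.4, 0), (4, 1), (0, 5)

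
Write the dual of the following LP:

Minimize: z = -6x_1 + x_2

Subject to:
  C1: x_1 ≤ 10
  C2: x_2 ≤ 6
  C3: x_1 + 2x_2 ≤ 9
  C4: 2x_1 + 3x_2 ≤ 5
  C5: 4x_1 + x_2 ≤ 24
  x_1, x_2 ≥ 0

Primal min cᵀx s.t. Ax ≤ b, x ≥ 0  →  Dual max −bᵀy s.t. Aᵀy ≥ −c, y ≥ 0.

Maximize: z = -10y1 - 6y2 - 9y3 - 5y4 - 24y5

Subject to:
  y1 + y3 + 2y4 + 4y5 ≥ 6
  y2 + 2y3 + 3y4 + y5 ≥ -1
  y1, y2, y3, y4, y5 ≥ 0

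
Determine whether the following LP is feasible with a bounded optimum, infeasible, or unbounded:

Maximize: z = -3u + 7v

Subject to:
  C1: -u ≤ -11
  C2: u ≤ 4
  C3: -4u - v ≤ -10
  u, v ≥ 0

Infeasible (no feasible solution exists)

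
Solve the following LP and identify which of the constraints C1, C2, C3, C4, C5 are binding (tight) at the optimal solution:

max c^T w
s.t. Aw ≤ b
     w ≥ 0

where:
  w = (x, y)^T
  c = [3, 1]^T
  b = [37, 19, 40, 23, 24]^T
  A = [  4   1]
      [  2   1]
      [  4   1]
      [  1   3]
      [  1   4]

At x = 9, y = 1, compute slack b - a·x for each constraint:
  C1: 37 − 37 = 0  (binding)
  C2: 19 − 19 = 0  (binding)
  C3: 40 − 37 = 3  (slack)
  C4: 23 − 12 = 11  (slack)
  C5: 24 − 13 = 11  (slack)

Optimal: x = 9, y = 1
Binding: C1, C2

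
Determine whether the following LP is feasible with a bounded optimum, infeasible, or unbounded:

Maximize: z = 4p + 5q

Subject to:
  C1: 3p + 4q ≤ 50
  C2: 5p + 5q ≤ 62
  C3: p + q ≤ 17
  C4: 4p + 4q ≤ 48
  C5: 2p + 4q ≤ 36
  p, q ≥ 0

Feasible with a bounded optimal solution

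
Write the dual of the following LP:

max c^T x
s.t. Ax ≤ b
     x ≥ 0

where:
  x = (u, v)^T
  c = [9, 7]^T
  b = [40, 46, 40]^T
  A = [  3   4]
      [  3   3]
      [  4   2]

Primal max cᵀx s.t. Ax ≤ b, x ≥ 0  →  Dual min bᵀy s.t. Aᵀy ≥ c, y ≥ 0.

Minimize: z = 40y1 + 46y2 + 40y3

Subject to:
  3y1 + 3y2 + 4y3 ≥ 9
  4y1 + 3y2 + 2y3 ≥ 7
  y1, y2, y3 ≥ 0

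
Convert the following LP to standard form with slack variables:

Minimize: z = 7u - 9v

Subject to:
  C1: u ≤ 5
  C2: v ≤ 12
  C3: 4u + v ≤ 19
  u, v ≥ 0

min z = 7u - 9v

s.t.
  u + s1 = 5
  v + s2 = 12
  4u + v + s3 = 19
  u, v, s1, s2, s3 ≥ 0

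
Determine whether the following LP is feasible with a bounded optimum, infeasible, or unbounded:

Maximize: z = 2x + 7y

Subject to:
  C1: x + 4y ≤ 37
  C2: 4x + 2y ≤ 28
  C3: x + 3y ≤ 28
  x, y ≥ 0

Feasible with a bounded optimal solution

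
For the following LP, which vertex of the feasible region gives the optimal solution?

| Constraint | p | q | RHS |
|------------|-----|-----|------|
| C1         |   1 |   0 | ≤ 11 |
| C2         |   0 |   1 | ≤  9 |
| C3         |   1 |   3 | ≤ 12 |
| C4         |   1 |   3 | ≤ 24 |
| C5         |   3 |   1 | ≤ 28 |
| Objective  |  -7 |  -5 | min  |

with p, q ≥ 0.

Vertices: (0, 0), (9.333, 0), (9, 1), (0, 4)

Evaluate the objective at each vertex of the feasible region:
  z(0, 0) = 0
  z(9.333, 0) = -65.33
  z(9, 1) = -68  ←
  z(0, 4) = -20
The minimum is at p = 9, q = 1.

(9, 1)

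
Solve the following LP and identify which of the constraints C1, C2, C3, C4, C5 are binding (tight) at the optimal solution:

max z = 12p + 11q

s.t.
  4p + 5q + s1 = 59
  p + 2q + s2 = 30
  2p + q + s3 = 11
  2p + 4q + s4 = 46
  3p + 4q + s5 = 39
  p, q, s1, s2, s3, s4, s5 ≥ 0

At p = 1, q = 9, compute slack b - a·x for each constraint:
  C1: 59 − 49 = 10  (slack)
  C2: 30 − 19 = 11  (slack)
  C3: 11 − 11 = 0  (binding)
  C4: 46 − 38 = 8  (slack)
  C5: 39 − 39 = 0  (binding)

Optimal: p = 1, q = 9
Binding: C3, C5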